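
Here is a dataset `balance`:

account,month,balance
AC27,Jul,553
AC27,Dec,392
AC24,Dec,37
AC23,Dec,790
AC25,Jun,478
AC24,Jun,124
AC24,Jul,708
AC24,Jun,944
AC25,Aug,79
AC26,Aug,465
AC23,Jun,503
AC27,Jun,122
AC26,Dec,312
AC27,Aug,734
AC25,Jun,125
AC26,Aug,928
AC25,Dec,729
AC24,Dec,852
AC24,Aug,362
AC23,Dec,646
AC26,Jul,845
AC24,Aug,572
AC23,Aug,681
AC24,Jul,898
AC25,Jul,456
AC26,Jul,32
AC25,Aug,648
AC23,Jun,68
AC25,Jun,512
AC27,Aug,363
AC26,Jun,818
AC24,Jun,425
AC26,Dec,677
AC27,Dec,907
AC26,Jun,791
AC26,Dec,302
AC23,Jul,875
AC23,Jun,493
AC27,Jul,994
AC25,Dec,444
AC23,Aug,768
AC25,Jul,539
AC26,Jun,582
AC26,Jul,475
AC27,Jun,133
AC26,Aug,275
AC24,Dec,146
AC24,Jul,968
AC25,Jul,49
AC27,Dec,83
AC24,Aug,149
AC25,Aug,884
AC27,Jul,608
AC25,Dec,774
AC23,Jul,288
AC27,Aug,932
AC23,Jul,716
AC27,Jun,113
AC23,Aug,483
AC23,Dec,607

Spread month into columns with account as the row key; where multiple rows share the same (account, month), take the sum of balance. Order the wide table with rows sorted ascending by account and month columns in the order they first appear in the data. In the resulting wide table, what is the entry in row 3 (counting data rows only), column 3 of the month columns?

With rows sorted ascending by account, row 3 is account=AC25. month columns in first-appearance order: Jul, Dec, Jun, Aug; column 3 is Jun.
Long rows with account=AC25, month=Jun: 478 + 125 + 512 = 1115.

1115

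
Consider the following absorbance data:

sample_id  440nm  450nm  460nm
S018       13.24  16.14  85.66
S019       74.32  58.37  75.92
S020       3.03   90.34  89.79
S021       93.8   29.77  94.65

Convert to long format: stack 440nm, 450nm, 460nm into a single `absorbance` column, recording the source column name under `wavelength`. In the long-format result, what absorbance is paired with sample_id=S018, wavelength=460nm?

85.66

Unpivoting turns each (sample_id, wide-column) pair into one long row.
The wide cell at row S018, column 460nm holds 85.66, so the long row (S018, 460nm) has absorbance=85.66.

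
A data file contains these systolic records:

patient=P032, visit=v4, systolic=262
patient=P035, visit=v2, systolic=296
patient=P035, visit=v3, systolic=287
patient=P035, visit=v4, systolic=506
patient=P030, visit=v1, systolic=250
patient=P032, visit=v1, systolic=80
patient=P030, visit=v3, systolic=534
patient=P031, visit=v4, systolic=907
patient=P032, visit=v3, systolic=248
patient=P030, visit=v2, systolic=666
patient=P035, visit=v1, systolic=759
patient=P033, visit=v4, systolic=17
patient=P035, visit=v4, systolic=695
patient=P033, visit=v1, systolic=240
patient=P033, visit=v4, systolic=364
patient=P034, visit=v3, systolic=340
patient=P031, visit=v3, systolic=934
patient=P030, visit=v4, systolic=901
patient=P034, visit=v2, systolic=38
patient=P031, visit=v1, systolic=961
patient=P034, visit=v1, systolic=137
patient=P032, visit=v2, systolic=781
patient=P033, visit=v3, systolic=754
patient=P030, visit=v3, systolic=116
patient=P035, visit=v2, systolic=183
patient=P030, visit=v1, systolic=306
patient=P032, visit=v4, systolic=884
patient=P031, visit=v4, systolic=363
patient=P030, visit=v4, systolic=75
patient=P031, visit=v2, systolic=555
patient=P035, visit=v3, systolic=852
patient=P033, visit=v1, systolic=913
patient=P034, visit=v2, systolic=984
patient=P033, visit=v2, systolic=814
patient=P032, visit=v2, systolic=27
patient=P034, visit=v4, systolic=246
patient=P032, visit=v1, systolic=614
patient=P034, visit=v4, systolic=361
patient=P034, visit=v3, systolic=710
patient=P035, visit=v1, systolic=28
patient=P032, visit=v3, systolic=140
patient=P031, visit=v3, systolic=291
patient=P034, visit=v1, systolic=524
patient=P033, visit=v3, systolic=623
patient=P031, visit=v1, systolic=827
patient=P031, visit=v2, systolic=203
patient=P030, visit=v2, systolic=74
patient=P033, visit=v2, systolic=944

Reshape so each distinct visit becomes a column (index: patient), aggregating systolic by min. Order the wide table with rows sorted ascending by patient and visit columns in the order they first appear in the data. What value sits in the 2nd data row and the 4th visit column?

827

With rows sorted ascending by patient, row 2 is patient=P031. visit columns in first-appearance order: v4, v2, v3, v1; column 4 is v1.
Long rows with patient=P031, visit=v1: min(961, 827) = 827.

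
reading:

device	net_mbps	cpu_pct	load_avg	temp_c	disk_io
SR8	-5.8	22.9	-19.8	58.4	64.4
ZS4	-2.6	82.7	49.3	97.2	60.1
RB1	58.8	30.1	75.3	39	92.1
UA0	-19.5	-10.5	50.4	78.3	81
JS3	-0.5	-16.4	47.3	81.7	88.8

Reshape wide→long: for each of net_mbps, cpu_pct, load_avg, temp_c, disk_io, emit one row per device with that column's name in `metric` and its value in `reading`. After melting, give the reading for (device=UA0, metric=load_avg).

50.4

Unpivoting turns each (device, wide-column) pair into one long row.
The wide cell at row UA0, column load_avg holds 50.4, so the long row (UA0, load_avg) has reading=50.4.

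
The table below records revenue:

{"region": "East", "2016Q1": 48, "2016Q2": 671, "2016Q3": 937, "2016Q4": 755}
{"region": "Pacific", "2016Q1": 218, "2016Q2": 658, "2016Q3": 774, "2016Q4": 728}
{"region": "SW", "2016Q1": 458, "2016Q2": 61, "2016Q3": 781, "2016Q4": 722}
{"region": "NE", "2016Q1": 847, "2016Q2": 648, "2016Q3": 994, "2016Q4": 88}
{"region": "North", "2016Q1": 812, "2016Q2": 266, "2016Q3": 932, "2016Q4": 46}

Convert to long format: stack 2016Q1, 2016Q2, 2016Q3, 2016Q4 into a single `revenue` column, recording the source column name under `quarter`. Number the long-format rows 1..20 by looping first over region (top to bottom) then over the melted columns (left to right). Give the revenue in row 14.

20 rows total (5 × 4). Row 14: index ⌊(14-1)/4⌋ = 3 into region → NE; (14-1) mod 4 = 1 into the melted columns → 2016Q2.
So row 14 is (NE, 2016Q2, 648); revenue = 648.

648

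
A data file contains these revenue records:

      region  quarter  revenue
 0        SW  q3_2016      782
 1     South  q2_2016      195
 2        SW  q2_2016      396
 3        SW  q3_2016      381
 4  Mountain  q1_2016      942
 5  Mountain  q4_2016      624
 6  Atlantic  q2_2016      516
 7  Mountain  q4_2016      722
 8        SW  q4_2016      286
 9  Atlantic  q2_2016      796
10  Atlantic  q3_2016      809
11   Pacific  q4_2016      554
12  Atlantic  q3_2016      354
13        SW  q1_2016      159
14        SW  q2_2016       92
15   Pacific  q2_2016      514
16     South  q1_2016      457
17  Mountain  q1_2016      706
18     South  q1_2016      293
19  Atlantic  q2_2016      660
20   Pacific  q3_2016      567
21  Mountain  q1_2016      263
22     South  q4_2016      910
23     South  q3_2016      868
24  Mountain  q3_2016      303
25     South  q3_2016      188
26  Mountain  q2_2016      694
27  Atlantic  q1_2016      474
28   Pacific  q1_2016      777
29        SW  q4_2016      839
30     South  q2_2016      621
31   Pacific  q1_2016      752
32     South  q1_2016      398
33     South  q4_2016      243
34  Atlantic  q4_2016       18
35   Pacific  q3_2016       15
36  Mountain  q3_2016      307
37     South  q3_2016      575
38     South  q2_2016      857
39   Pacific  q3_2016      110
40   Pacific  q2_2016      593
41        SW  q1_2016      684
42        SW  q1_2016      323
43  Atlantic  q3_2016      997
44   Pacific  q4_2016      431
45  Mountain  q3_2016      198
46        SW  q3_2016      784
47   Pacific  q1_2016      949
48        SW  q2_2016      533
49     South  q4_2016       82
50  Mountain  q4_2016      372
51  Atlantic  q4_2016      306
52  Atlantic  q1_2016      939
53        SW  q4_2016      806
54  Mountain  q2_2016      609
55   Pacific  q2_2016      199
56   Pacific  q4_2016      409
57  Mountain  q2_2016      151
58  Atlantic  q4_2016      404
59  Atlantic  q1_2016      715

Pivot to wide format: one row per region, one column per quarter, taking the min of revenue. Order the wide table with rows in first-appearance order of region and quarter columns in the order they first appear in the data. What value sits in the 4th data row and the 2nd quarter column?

516

With rows in first-appearance order of region, row 4 is region=Atlantic. quarter columns in first-appearance order: q3_2016, q2_2016, q1_2016, q4_2016; column 2 is q2_2016.
Long rows with region=Atlantic, quarter=q2_2016: min(516, 796, 660) = 516.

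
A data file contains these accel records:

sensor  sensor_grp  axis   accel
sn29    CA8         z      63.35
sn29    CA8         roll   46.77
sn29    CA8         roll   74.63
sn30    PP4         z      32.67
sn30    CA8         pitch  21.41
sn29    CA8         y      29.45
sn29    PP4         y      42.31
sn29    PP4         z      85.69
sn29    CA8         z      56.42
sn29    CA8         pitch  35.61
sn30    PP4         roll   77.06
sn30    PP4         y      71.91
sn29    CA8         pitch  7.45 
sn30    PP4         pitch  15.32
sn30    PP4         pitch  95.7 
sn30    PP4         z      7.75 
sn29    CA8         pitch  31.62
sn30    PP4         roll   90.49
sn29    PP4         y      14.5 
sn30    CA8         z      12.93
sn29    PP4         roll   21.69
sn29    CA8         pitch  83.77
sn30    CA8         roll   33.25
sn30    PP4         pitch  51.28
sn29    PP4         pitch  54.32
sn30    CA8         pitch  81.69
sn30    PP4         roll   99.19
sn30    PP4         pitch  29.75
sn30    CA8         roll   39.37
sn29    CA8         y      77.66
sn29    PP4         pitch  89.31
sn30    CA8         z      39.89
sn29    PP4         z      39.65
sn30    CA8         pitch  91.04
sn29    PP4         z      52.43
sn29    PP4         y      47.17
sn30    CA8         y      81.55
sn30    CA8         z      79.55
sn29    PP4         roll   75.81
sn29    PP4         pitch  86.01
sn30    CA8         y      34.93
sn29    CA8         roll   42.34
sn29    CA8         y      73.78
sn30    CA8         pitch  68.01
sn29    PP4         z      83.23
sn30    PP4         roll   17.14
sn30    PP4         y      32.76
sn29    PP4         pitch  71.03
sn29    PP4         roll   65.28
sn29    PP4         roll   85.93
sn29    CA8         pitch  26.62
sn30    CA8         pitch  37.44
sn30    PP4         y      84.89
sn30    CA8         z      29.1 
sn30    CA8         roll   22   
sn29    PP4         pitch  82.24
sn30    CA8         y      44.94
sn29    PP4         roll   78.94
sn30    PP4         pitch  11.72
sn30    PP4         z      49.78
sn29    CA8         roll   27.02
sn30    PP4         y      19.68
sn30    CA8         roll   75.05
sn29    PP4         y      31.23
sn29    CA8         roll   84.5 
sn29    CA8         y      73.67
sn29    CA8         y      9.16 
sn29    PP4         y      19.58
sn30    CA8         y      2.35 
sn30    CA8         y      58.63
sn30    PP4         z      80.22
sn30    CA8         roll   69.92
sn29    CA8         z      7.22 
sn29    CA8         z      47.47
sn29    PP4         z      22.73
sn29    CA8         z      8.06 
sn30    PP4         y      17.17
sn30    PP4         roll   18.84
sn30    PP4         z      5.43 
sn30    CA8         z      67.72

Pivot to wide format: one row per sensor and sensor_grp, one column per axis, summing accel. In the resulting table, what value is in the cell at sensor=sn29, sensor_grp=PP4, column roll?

Rows with sensor=sn29, sensor_grp=PP4 and axis=roll: accel values are 21.69, 75.81, 65.28, 85.93, 78.94.
21.69 + 75.81 + 65.28 + 85.93 + 78.94 = 327.65.

327.65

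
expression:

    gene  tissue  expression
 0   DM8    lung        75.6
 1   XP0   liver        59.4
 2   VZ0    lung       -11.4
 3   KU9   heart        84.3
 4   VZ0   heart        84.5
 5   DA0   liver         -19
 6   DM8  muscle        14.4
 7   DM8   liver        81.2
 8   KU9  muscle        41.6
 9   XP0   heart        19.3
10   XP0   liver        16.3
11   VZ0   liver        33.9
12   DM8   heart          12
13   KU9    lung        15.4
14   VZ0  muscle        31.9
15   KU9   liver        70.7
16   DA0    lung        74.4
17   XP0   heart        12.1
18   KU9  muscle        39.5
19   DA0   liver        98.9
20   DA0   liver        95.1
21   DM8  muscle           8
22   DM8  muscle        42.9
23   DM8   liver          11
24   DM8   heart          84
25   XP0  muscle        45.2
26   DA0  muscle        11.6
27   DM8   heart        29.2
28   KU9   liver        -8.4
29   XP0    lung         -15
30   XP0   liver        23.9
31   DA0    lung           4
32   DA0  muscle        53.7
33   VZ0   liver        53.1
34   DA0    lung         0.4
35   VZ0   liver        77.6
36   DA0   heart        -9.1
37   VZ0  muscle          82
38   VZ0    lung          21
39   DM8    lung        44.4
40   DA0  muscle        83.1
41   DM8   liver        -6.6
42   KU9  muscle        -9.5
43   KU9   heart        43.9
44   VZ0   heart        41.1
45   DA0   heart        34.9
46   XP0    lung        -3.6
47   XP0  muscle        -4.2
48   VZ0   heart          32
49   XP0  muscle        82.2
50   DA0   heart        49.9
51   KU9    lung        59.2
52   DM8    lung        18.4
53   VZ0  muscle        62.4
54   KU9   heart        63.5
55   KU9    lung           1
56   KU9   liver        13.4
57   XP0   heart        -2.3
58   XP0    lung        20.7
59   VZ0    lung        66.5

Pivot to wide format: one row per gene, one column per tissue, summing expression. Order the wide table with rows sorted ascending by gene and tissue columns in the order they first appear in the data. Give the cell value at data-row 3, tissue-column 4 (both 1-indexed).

With rows sorted ascending by gene, row 3 is gene=KU9. tissue columns in first-appearance order: lung, liver, heart, muscle; column 4 is muscle.
Long rows with gene=KU9, tissue=muscle: 41.6 + 39.5 + -9.5 = 71.6.

71.6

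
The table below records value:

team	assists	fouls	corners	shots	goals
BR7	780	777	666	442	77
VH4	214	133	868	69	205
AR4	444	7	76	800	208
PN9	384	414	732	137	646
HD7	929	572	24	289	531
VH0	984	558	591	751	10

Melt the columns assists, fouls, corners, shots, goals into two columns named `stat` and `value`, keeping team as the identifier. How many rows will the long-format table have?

6 team values × 5 melted columns = 30 rows.

30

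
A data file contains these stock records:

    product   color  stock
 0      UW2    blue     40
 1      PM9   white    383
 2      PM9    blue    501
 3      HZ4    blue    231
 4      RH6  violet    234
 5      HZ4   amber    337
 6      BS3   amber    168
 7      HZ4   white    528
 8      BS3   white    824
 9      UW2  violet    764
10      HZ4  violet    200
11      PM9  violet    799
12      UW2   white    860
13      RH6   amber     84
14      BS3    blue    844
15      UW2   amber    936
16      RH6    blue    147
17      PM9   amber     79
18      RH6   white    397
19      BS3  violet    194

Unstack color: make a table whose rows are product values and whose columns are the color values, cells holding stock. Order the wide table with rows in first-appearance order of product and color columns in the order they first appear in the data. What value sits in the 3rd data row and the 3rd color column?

With rows in first-appearance order of product, row 3 is product=HZ4. color columns in first-appearance order: blue, white, violet, amber; column 3 is violet.
Long rows with product=HZ4, color=violet: stock = 200.

200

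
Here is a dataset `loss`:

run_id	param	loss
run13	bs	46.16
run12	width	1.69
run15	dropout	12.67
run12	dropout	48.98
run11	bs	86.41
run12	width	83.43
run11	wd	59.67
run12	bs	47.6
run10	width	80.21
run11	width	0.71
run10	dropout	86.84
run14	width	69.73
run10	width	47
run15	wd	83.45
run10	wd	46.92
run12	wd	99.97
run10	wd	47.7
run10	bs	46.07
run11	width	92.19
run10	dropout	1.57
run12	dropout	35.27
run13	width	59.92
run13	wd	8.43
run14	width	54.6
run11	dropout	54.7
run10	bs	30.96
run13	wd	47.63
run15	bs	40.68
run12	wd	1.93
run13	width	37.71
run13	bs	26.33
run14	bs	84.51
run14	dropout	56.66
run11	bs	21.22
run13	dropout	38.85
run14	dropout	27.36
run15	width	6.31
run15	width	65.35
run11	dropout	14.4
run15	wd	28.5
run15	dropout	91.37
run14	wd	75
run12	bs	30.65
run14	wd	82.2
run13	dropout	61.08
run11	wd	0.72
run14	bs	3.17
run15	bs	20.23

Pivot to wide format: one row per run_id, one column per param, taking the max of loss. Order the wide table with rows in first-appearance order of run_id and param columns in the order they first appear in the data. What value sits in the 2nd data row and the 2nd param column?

With rows in first-appearance order of run_id, row 2 is run_id=run12. param columns in first-appearance order: bs, width, dropout, wd; column 2 is width.
Long rows with run_id=run12, param=width: max(1.69, 83.43) = 83.43.

83.43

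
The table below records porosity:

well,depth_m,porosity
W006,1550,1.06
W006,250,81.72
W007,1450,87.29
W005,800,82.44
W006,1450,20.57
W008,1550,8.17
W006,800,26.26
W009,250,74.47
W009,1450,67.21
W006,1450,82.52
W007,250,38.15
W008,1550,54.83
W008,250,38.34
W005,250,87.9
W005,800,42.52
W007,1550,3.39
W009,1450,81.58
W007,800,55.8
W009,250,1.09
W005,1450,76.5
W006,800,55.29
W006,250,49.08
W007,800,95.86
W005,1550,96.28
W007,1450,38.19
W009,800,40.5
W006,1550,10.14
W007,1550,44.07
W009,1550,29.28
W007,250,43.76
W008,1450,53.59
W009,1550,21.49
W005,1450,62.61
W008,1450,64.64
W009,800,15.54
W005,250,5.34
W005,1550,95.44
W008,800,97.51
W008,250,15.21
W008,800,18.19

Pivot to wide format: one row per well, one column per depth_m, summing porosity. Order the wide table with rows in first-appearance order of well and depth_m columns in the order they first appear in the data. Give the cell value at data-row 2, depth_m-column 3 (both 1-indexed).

125.48

With rows in first-appearance order of well, row 2 is well=W007. depth_m columns in first-appearance order: 1550, 250, 1450, 800; column 3 is 1450.
Long rows with well=W007, depth_m=1450: 87.29 + 38.19 = 125.48.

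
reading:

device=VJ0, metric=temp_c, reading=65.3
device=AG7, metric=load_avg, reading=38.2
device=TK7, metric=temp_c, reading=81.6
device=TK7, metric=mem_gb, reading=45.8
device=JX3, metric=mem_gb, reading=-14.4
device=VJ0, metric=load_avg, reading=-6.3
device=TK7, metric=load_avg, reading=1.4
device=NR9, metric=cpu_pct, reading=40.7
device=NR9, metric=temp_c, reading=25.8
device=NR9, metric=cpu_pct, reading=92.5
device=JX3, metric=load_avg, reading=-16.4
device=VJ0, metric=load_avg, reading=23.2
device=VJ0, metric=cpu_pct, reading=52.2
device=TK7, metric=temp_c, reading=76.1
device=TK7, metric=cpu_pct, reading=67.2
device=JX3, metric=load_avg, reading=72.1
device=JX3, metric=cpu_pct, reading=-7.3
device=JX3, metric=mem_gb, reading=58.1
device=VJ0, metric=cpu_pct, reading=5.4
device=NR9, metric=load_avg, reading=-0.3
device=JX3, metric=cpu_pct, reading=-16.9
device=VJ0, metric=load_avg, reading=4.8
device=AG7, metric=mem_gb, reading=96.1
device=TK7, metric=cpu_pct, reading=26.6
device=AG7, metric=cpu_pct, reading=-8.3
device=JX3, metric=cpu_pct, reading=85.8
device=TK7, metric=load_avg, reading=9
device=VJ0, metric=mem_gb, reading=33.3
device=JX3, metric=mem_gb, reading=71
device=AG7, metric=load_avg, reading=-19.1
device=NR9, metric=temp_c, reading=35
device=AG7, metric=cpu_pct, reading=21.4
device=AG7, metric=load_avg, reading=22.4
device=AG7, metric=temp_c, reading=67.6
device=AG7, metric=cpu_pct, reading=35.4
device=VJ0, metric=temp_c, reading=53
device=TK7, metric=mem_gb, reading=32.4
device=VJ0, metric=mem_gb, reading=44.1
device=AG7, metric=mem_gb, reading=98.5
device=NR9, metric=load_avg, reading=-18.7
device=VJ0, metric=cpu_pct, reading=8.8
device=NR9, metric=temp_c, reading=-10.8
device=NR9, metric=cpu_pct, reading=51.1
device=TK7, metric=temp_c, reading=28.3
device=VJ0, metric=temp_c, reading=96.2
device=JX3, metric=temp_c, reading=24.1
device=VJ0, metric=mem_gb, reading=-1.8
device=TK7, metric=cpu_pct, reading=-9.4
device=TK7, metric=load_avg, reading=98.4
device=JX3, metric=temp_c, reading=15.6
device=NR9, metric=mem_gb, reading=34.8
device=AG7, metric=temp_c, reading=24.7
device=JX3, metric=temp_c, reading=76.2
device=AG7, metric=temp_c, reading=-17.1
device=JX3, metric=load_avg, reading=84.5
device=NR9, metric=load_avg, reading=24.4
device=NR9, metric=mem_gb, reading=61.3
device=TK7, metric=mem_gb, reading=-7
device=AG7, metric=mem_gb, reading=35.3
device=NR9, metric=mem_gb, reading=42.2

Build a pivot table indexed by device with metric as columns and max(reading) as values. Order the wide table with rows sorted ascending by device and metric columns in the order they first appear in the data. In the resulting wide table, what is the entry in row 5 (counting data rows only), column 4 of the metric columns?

With rows sorted ascending by device, row 5 is device=VJ0. metric columns in first-appearance order: temp_c, load_avg, mem_gb, cpu_pct; column 4 is cpu_pct.
Long rows with device=VJ0, metric=cpu_pct: max(52.2, 5.4, 8.8) = 52.2.

52.2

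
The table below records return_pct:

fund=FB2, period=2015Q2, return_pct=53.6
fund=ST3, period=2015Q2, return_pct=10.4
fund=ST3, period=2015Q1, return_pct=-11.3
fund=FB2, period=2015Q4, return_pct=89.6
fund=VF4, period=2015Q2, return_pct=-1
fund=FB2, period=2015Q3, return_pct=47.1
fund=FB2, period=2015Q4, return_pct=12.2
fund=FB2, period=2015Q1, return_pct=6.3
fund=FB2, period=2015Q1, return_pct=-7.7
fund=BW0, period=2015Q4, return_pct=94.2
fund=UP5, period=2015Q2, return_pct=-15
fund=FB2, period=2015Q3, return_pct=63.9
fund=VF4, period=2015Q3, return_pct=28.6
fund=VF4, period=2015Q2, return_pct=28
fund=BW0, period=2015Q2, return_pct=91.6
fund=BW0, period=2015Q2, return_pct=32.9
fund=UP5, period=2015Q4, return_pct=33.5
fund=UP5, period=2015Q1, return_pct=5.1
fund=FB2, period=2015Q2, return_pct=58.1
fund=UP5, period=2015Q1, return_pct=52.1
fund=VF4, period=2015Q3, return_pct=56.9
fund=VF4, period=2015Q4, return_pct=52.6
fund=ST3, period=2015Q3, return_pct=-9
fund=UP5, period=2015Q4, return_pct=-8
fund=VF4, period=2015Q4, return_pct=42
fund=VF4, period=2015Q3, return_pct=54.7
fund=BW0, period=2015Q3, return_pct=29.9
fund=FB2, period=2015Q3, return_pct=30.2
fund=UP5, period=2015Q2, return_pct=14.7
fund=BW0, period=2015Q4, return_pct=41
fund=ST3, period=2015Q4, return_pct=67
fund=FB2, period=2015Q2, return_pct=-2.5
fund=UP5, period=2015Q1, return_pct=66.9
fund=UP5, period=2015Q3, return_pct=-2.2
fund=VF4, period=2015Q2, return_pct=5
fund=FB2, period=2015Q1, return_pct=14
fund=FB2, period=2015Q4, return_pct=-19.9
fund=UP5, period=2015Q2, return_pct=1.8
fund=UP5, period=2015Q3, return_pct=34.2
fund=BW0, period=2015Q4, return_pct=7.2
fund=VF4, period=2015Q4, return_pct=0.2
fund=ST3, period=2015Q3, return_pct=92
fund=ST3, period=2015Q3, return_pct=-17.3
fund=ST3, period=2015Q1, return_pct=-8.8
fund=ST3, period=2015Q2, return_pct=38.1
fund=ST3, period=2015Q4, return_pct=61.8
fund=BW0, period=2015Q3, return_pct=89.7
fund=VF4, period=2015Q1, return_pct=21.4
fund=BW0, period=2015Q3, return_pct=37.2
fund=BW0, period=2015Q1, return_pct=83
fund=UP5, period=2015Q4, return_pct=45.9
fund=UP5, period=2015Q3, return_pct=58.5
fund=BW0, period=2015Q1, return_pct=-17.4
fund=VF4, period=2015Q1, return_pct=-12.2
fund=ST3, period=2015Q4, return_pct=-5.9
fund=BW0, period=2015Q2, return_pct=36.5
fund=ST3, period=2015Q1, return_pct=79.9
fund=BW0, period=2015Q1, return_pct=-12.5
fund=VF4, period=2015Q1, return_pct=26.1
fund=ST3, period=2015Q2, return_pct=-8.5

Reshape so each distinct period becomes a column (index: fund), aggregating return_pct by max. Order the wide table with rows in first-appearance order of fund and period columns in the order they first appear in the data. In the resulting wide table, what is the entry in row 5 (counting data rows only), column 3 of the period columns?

With rows in first-appearance order of fund, row 5 is fund=UP5. period columns in first-appearance order: 2015Q2, 2015Q1, 2015Q4, 2015Q3; column 3 is 2015Q4.
Long rows with fund=UP5, period=2015Q4: max(33.5, -8, 45.9) = 45.9.

45.9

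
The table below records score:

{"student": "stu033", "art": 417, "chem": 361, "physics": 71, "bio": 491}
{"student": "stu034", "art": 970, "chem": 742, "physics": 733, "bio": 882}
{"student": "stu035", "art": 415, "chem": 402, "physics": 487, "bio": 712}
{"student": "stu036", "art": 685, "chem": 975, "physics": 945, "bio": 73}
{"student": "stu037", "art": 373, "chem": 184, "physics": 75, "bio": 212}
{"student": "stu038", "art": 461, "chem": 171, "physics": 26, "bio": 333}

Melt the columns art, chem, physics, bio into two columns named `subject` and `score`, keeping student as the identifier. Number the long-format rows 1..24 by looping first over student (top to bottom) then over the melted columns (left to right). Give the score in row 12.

712

24 rows total (6 × 4). Row 12: index ⌊(12-1)/4⌋ = 2 into student → stu035; (12-1) mod 4 = 3 into the melted columns → bio.
So row 12 is (stu035, bio, 712); score = 712.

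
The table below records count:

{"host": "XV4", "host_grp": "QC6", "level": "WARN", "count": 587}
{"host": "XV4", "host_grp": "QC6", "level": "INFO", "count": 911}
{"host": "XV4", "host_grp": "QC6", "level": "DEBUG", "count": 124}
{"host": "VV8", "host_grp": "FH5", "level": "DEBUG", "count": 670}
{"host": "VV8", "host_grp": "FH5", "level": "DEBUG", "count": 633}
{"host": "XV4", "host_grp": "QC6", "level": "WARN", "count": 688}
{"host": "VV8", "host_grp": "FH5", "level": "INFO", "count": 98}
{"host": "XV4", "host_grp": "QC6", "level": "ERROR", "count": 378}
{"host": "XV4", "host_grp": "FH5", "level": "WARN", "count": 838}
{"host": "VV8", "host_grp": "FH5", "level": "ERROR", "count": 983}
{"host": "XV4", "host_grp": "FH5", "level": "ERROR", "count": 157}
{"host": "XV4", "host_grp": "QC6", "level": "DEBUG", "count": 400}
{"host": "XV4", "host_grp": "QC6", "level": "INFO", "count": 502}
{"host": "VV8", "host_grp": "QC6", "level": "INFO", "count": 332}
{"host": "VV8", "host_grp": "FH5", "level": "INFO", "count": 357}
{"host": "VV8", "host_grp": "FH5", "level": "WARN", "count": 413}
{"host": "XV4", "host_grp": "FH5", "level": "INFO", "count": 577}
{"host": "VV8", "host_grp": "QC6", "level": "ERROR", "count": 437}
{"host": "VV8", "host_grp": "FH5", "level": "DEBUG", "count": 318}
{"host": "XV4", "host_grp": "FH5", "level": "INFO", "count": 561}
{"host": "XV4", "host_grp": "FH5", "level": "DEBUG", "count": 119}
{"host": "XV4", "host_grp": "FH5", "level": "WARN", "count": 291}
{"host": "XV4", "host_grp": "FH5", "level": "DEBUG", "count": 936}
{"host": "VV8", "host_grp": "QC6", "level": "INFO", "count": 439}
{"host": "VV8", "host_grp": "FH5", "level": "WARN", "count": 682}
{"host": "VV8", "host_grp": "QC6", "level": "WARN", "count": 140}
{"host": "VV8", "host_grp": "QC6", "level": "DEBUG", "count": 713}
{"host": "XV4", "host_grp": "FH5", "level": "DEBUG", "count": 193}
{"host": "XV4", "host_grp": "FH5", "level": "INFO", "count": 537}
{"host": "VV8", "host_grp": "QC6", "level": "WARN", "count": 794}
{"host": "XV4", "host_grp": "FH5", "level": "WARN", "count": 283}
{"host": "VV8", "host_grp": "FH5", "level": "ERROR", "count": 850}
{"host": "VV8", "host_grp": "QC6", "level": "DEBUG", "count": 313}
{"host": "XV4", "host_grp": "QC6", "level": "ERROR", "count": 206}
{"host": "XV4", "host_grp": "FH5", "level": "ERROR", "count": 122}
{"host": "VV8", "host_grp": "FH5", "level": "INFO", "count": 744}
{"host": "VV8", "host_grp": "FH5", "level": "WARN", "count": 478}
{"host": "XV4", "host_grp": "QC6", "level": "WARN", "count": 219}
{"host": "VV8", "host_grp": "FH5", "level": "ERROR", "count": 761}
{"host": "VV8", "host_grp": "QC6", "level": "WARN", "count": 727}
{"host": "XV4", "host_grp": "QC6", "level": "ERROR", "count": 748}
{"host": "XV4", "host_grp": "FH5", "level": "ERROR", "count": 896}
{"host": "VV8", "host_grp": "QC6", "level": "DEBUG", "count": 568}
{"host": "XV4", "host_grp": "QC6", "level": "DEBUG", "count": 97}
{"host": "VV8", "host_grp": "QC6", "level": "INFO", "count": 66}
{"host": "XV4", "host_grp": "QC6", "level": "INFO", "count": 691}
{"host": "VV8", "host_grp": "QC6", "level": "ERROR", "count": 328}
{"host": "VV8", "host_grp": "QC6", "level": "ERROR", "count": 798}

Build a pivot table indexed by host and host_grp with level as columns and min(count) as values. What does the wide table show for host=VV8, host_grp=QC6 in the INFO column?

Rows with host=VV8, host_grp=QC6 and level=INFO: count values are 332, 439, 66.
min(332, 439, 66) = 66.

66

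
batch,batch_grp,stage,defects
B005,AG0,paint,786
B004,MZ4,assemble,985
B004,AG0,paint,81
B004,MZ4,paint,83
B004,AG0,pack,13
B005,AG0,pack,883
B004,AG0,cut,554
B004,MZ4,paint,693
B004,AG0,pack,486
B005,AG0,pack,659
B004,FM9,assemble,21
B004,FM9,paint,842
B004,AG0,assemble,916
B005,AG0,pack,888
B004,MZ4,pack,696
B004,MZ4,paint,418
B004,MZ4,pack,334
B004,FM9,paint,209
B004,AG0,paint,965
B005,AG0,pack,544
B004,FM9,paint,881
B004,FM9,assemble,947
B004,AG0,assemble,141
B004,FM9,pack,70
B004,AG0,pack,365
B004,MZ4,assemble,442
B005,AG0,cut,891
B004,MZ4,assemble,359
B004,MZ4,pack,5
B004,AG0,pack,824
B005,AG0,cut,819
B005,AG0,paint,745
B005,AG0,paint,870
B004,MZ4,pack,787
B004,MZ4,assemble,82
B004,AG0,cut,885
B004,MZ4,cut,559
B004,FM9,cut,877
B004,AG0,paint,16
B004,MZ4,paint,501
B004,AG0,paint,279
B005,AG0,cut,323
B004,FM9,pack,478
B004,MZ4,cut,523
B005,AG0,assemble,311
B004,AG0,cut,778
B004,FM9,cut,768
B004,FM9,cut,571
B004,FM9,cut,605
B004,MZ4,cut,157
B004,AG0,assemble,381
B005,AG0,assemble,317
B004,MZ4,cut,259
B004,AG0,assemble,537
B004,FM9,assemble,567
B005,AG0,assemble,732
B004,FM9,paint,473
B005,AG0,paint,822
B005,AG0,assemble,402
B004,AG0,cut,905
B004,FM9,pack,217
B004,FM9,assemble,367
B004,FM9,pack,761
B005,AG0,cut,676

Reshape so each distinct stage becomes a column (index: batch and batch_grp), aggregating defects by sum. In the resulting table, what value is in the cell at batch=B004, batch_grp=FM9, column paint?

2405

Rows with batch=B004, batch_grp=FM9 and stage=paint: defects values are 842, 209, 881, 473.
842 + 209 + 881 + 473 = 2405.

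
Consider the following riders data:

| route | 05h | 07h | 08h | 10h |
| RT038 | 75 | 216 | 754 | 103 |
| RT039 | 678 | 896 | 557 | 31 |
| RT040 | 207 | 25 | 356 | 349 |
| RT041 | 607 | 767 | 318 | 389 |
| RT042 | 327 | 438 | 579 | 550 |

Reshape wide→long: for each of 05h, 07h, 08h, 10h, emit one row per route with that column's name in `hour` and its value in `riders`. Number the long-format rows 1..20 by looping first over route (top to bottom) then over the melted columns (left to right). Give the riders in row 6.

20 rows total (5 × 4). Row 6: index ⌊(6-1)/4⌋ = 1 into route → RT039; (6-1) mod 4 = 1 into the melted columns → 07h.
So row 6 is (RT039, 07h, 896); riders = 896.

896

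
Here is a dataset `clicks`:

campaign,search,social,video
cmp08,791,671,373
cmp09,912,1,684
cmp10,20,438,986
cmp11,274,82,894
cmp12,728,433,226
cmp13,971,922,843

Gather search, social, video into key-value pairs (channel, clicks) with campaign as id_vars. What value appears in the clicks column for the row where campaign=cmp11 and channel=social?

Unpivoting turns each (campaign, wide-column) pair into one long row.
The wide cell at row cmp11, column social holds 82, so the long row (cmp11, social) has clicks=82.

82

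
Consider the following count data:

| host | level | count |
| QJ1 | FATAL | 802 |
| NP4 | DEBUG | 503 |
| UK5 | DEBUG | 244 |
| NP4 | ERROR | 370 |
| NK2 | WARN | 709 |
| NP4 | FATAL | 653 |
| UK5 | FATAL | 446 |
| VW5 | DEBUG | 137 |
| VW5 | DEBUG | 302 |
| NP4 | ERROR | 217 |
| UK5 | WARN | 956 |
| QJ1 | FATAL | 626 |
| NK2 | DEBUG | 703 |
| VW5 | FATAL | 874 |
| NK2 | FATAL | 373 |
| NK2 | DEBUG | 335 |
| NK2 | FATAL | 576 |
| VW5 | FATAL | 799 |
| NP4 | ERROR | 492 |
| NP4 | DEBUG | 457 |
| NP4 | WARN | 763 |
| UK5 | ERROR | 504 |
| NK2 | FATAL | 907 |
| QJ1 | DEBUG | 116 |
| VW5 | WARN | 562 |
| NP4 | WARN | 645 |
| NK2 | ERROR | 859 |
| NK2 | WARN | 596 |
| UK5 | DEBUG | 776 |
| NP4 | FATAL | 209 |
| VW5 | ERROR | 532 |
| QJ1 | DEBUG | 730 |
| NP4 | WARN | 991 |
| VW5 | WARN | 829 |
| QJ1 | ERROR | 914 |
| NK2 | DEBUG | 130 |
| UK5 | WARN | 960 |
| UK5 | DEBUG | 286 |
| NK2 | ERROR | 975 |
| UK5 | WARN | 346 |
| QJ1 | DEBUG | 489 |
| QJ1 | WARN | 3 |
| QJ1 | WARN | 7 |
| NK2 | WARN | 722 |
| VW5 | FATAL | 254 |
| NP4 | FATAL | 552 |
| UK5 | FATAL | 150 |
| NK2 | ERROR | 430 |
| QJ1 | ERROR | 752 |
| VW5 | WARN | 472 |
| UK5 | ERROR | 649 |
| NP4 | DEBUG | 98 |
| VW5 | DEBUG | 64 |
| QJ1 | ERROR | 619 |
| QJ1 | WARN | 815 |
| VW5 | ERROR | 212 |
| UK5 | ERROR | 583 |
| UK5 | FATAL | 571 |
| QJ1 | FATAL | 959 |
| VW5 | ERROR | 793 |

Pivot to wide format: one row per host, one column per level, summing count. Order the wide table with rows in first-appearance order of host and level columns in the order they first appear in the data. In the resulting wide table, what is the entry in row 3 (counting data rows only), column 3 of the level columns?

With rows in first-appearance order of host, row 3 is host=UK5. level columns in first-appearance order: FATAL, DEBUG, ERROR, WARN; column 3 is ERROR.
Long rows with host=UK5, level=ERROR: 504 + 649 + 583 = 1736.

1736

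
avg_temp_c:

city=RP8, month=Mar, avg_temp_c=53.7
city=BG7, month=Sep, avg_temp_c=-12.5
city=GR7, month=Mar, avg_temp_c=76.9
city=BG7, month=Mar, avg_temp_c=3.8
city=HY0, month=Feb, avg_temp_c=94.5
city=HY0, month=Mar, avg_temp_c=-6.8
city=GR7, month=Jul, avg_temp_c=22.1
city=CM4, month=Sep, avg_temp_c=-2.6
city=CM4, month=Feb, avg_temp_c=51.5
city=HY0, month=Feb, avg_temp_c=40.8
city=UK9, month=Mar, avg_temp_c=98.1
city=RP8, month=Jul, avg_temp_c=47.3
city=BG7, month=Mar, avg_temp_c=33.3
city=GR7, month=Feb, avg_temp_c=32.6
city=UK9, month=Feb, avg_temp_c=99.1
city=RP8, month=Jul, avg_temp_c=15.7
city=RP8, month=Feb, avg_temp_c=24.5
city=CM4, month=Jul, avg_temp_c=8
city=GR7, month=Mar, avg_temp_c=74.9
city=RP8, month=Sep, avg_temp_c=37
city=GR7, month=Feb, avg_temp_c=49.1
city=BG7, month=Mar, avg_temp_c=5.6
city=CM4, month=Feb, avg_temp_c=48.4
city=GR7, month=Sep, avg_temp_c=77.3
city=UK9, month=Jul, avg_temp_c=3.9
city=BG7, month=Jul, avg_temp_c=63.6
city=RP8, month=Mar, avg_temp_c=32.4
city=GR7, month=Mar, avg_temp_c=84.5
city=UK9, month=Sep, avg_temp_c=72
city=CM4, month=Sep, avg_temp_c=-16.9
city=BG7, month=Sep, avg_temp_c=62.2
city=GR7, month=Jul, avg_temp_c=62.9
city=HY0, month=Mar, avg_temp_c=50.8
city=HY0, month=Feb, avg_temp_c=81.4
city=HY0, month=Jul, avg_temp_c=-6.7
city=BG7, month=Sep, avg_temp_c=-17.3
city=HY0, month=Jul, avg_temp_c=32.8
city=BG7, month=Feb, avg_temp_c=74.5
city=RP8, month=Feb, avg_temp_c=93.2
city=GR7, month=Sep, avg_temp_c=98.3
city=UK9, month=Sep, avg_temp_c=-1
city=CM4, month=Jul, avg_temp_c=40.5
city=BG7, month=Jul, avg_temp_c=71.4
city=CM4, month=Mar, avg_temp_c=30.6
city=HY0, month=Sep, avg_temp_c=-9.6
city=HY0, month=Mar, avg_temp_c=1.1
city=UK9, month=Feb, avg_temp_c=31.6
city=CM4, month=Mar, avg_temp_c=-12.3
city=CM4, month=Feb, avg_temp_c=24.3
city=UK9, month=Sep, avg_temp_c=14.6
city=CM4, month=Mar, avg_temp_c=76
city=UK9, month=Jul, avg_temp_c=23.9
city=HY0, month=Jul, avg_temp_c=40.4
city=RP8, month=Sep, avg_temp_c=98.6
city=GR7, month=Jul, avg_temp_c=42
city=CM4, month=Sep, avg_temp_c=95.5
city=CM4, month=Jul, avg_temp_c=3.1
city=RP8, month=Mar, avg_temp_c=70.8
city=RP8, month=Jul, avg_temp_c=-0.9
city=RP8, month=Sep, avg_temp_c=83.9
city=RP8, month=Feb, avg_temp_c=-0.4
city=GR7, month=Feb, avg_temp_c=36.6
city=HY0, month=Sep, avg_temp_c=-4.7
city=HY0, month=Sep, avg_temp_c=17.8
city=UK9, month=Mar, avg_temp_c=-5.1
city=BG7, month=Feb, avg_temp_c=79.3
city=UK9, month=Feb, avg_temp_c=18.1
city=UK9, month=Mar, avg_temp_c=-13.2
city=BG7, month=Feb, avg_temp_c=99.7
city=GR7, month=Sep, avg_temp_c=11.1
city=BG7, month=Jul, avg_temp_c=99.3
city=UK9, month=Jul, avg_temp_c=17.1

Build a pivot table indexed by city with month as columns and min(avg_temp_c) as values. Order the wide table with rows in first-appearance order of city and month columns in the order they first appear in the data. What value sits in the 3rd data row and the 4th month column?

With rows in first-appearance order of city, row 3 is city=GR7. month columns in first-appearance order: Mar, Sep, Feb, Jul; column 4 is Jul.
Long rows with city=GR7, month=Jul: min(22.1, 62.9, 42) = 22.1.

22.1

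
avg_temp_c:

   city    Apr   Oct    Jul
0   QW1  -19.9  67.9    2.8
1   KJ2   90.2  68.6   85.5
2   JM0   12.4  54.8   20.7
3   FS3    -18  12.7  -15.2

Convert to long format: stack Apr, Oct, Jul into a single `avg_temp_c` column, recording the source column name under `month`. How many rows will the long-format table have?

12

4 city values × 3 melted columns = 12 rows.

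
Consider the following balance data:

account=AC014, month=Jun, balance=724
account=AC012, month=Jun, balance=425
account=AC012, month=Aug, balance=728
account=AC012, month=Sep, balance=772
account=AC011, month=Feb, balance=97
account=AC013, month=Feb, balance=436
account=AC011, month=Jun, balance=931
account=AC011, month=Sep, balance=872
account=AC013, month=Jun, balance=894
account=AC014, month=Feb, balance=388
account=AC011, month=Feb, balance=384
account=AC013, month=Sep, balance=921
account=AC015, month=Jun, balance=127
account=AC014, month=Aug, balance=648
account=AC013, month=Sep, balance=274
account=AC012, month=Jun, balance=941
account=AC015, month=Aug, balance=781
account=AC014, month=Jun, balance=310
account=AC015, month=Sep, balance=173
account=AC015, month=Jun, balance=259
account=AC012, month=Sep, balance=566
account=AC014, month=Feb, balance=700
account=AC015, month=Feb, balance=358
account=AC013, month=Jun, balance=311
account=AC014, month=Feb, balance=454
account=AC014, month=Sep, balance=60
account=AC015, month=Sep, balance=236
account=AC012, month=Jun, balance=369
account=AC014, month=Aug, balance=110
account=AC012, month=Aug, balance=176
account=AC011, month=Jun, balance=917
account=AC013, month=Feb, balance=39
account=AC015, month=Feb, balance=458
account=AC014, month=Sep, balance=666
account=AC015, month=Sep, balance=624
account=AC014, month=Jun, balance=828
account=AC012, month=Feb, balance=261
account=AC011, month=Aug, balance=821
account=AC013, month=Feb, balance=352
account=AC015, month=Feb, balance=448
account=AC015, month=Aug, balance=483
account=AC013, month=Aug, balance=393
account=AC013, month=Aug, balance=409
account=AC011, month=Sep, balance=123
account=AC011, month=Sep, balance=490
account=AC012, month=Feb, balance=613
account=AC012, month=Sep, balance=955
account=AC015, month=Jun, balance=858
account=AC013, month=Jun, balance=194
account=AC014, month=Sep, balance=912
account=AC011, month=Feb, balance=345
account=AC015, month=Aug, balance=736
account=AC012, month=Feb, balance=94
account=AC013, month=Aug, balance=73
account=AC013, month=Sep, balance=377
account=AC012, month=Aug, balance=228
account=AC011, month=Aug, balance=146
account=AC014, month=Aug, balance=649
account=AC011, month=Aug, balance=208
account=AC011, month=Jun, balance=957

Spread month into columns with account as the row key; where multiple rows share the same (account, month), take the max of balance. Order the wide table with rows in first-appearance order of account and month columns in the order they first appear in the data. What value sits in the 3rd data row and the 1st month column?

With rows in first-appearance order of account, row 3 is account=AC011. month columns in first-appearance order: Jun, Aug, Sep, Feb; column 1 is Jun.
Long rows with account=AC011, month=Jun: max(931, 917, 957) = 957.

957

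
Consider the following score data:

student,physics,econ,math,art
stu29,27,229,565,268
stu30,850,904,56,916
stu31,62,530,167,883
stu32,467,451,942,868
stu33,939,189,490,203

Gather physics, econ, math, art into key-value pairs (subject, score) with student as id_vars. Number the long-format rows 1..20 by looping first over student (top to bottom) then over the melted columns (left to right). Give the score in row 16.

20 rows total (5 × 4). Row 16: index ⌊(16-1)/4⌋ = 3 into student → stu32; (16-1) mod 4 = 3 into the melted columns → art.
So row 16 is (stu32, art, 868); score = 868.

868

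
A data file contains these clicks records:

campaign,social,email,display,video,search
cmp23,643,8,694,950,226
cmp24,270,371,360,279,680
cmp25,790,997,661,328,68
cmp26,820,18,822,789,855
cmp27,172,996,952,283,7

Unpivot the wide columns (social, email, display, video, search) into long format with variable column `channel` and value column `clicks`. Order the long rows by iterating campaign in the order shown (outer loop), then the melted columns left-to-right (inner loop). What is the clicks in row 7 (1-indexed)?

25 rows total (5 × 5). Row 7: index ⌊(7-1)/5⌋ = 1 into campaign → cmp24; (7-1) mod 5 = 1 into the melted columns → email.
So row 7 is (cmp24, email, 371); clicks = 371.

371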